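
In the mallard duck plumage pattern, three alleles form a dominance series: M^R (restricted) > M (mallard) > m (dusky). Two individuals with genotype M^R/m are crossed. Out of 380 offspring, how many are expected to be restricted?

Cross: M^R/m × M^R/m
Allele dominance: M^R > M > m
Offspring genotypes: 1 M^R/M^R, 2 M^R/m, 1 m/m
Phenotype counts: 3 restricted, 1 dusky
restricted: 3 out of 4 → fraction 3/4
Expected count = 3/4 × 380 = 285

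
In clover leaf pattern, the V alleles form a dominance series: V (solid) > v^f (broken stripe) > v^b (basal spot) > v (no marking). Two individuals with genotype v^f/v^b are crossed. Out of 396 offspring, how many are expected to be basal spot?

Cross: v^f/v^b × v^f/v^b
Allele dominance: V > v^f > v^b > v
Offspring genotypes: 1 v^f/v^f, 2 v^f/v^b, 1 v^b/v^b
Phenotype counts: 3 broken stripe, 1 basal spot
basal spot: 1 out of 4 → fraction 1/4
Expected count = 1/4 × 396 = 99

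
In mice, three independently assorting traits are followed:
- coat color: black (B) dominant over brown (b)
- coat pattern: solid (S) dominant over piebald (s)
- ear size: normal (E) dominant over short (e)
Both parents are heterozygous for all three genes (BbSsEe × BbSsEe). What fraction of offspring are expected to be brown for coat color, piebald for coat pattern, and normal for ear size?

Trihybrid cross: BbSsEe × BbSsEe
Each trait segregates independently with a 3:1 phenotypic ratio, so each gene contributes 3/4 (dominant) or 1/4 (recessive).
Target: brown (coat color), piebald (coat pattern), normal (ear size)
Probability = product of independent per-trait probabilities
= 1/4 × 1/4 × 3/4 = 3/64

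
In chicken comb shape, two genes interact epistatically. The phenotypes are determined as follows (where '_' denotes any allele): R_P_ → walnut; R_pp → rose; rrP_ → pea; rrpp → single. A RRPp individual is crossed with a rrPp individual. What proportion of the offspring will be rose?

Cross: RRPp × rrPp — consider each gene separately:
R gene: RR × rr → 4 Rr → 4 R_ (out of 4)
P gene: Pp × Pp → 1 PP, 2 Pp, 1 pp → 3 P_ : 1 pp (out of 4)
Genotype classes (out of 4 × 4 = 16): R_P_ = 4×3 = 12; R_pp = 4×1 = 4
Apply the phenotype rules: R_P_ (12) → walnut; R_pp (4) → rose
Phenotype counts (out of 16): 12 walnut, 4 rose
rose: 4 out of 16
Probability: 4/16 = 1/4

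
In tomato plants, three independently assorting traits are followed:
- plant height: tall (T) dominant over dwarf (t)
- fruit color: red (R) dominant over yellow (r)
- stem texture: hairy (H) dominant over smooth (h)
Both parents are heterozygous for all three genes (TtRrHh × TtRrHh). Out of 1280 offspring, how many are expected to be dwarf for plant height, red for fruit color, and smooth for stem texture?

Trihybrid cross: TtRrHh × TtRrHh
Each trait segregates independently with a 3:1 phenotypic ratio, so each gene contributes 3/4 (dominant) or 1/4 (recessive).
Target: dwarf (plant height), red (fruit color), smooth (stem texture)
Probability = product of independent per-trait probabilities
= 1/4 × 3/4 × 1/4 = 3/64
Expected count = 3/64 × 1280 = 60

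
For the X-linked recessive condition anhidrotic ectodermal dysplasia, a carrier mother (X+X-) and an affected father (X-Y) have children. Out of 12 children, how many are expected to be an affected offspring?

Cross: X+X- × X-Y
Offspring: 1 X+X-, 1 X+Y, 1 X-X-, 1 X-Y
Probability of an affected offspring: 2/4 = 1/2
Expected count = 1/2 × 12 = 6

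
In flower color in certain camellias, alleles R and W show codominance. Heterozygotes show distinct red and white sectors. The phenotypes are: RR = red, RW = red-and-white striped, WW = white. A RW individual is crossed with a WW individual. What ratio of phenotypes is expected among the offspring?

Punnett square for RW × WW:
Offspring genotypes: 2 RW, 2 WW
Phenotype counts: 2 red-and-white striped, 2 white
Ratio: 1 red-and-white striped : 1 white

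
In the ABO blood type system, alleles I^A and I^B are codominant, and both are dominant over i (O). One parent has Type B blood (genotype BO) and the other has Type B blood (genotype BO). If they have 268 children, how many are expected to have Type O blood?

Cross: BO × BO
Possible offspring genotypes: 1 BB, 2 BO, 1 OO
Blood type counts: 3 Type B, 1 Type O
Probability of Type O: 1/4
Expected count = 1/4 × 268 = 67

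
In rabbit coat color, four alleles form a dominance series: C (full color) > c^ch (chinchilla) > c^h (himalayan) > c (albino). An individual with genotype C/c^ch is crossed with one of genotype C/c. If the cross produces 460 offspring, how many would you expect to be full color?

Cross: C/c^ch × C/c
Allele dominance: C > c^ch > c^h > c
Offspring genotypes: 1 C/C, 1 C/c, 1 C/c^ch, 1 c^ch/c
Phenotype counts: 3 full color, 1 chinchilla
full color: 3 out of 4 → fraction 3/4
Expected count = 3/4 × 460 = 345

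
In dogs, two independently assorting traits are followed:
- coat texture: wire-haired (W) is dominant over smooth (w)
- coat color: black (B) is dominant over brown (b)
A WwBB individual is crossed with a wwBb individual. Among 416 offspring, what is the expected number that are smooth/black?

Dihybrid cross WwBB × wwBb — consider each gene separately:
coat texture: Ww × ww → 2 Ww, 2 ww → 2 W_ : 2 ww (out of 4)
coat color: BB × Bb → 2 BB, 2 Bb → 4 B_ (out of 4)
Combine (counts out of 4 × 4 = 16): wire-haired/black (W_B_) = 2×4 = 8; smooth/black (wwB_) = 2×4 = 8
Phenotype counts (out of 16): 8 wire-haired/black, 8 smooth/black
smooth/black: 8 out of 16 → fraction 1/2
Expected count = 1/2 × 416 = 208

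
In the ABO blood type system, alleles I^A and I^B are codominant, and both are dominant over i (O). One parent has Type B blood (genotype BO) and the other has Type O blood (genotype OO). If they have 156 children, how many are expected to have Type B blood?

Cross: BO × OO
Possible offspring genotypes: 2 BO, 2 OO
Blood type counts: 2 Type B, 2 Type O
Probability of Type B: 2/4 = 1/2
Expected count = 1/2 × 156 = 78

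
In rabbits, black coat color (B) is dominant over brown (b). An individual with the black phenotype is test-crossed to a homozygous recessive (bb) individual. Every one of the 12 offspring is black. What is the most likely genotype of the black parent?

Test cross: ? × bb
All offspring are black.
If the unknown parent were heterozygous (Bb), about half of 12 offspring would be brown; none are. The unknown parent is most likely homozygous dominant (BB).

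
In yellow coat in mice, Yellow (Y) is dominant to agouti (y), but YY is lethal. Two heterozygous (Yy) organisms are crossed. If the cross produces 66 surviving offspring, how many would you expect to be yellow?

Cross: Yy × Yy
Punnett square offspring (before lethality): 1 YY, 2 Yy, 1 yy
The YY genotype is lethal (embryos die); surviving offspring: 2 Yy, 1 yy
yellow: 2 out of 3 → fraction 2/3
Expected count = 2/3 × 66 = 44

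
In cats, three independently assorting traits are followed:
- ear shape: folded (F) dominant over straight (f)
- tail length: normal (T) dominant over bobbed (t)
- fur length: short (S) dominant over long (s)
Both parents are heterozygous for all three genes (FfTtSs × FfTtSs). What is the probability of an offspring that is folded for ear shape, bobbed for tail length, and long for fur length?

Trihybrid cross: FfTtSs × FfTtSs
Each trait segregates independently with a 3:1 phenotypic ratio, so each gene contributes 3/4 (dominant) or 1/4 (recessive).
Target: folded (ear shape), bobbed (tail length), long (fur length)
Probability = product of independent per-trait probabilities
= 3/4 × 1/4 × 1/4 = 3/64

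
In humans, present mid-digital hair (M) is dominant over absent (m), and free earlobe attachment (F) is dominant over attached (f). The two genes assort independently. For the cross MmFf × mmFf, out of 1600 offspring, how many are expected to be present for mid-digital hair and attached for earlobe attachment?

Dihybrid cross MmFf × mmFf — consider each gene separately:
mid-digital hair: Mm × mm → 2 Mm, 2 mm → 2 M_ : 2 mm (out of 4)
earlobe attachment: Ff × Ff → 1 FF, 2 Ff, 1 ff → 3 F_ : 1 ff (out of 4)
Looking for: present (M_) and attached (ff)
P(present) = 2/4, P(attached) = 1/4
P(both) = 2/4 × 1/4 = 2/16 = 1/8
Expected count = 1/8 × 1600 = 200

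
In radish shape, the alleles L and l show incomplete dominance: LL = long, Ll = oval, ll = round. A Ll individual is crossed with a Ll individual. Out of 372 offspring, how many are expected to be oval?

Punnett square for Ll × Ll:
Offspring genotypes: 1 LL, 2 Ll, 1 ll
Phenotype counts: 1 long, 2 oval, 1 round
oval: 2 out of 4 → fraction 1/2
Expected count = 1/2 × 372 = 186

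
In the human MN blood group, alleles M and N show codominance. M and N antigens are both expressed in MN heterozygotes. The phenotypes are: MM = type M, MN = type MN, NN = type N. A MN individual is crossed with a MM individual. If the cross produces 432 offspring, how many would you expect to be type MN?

Punnett square for MN × MM:
Offspring genotypes: 2 MM, 2 MN
Phenotype counts: 2 type M, 2 type MN
type MN: 2 out of 4 → fraction 1/2
Expected count = 1/2 × 432 = 216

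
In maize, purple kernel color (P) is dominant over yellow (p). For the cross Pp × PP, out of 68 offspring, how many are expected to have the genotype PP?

Punnett square for Pp × PP:
Offspring genotypes: 2 PP, 2 Pp
Total offspring: 4
Count with target: 2
Probability: 2/4 = 1/2
Expected count = 1/2 × 68 = 34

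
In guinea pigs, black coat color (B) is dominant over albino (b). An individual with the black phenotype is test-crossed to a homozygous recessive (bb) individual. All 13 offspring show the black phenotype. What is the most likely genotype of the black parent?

Test cross: ? × bb
All offspring are black.
If the unknown parent were heterozygous (Bb), about half of 13 offspring would be albino; none are. The unknown parent is most likely homozygous dominant (BB).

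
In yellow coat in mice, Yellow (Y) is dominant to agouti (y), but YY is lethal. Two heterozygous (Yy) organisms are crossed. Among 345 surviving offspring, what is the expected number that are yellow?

Cross: Yy × Yy
Punnett square offspring (before lethality): 1 YY, 2 Yy, 1 yy
The YY genotype is lethal (embryos die); surviving offspring: 2 Yy, 1 yy
yellow: 2 out of 3 → fraction 2/3
Expected count = 2/3 × 345 = 230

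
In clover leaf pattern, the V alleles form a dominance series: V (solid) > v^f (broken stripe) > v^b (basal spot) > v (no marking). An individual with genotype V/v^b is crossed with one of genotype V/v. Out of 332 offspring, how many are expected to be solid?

Cross: V/v^b × V/v
Allele dominance: V > v^f > v^b > v
Offspring genotypes: 1 V/V, 1 V/v, 1 V/v^b, 1 v^b/v
Phenotype counts: 3 solid, 1 basal spot
solid: 3 out of 4 → fraction 3/4
Expected count = 3/4 × 332 = 249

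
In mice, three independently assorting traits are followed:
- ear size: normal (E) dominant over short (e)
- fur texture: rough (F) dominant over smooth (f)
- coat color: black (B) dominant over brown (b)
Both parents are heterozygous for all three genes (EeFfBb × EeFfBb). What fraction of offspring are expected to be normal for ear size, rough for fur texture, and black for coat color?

Trihybrid cross: EeFfBb × EeFfBb
Each trait segregates independently with a 3:1 phenotypic ratio, so each gene contributes 3/4 (dominant) or 1/4 (recessive).
Target: normal (ear size), rough (fur texture), black (coat color)
Probability = product of independent per-trait probabilities
= 3/4 × 3/4 × 3/4 = 27/64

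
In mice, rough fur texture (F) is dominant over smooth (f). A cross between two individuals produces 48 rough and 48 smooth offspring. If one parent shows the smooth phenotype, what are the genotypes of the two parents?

Observed offspring: 48 rough, 48 smooth
The observed ratio simplifies to 1:1. One parent shows smooth, so its genotype must be ff. A 1:1 offspring split requires the other parent to be heterozygous (Ff).
Parent genotypes: ff × Ff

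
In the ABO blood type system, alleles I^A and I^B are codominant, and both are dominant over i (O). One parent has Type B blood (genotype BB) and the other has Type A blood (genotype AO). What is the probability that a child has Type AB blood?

Cross: BB × AO
Possible offspring genotypes: 2 AB, 2 BO
Blood type counts: 2 Type AB, 2 Type B
Probability of Type AB: 2/4 = 1/2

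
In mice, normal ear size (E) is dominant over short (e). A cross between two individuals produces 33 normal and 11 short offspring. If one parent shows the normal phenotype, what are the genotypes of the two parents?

Observed offspring: 33 normal, 11 short
The observed ratio simplifies to 3:1. Short (ee) offspring appear, so each parent must contribute one e allele. The parent stated to show normal carries E, so it is Ee. The other parent is then either Ee or ee: Ee × ee would give a 1:1 split, whereas Ee × Ee gives 3:1 — matching the data. So both parents are heterozygous (Ee × Ee).
Parent genotypes: Ee × Ee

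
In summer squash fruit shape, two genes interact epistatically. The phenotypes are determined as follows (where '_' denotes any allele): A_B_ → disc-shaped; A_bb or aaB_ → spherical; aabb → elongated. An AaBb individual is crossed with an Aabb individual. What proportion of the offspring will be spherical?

Cross: AaBb × Aabb — consider each gene separately:
A gene: Aa × Aa → 1 AA, 2 Aa, 1 aa → 3 A_ : 1 aa (out of 4)
B gene: Bb × bb → 2 Bb, 2 bb → 2 B_ : 2 bb (out of 4)
Genotype classes (out of 4 × 4 = 16): A_B_ = 3×2 = 6; A_bb = 3×2 = 6; aaB_ = 1×2 = 2; aabb = 1×2 = 2
Apply the phenotype rules: A_B_ (6) → disc-shaped; A_bb (6) + aaB_ (2) → spherical; aabb (2) → elongated
Phenotype counts (out of 16): 6 disc-shaped, 8 spherical, 2 elongated
spherical: 8 out of 16
Probability: 8/16 = 1/2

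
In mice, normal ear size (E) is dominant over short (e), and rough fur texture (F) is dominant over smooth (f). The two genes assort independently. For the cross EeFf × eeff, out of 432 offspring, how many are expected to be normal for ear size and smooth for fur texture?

Dihybrid cross EeFf × eeff — consider each gene separately:
ear size: Ee × ee → 2 Ee, 2 ee → 2 E_ : 2 ee (out of 4)
fur texture: Ff × ff → 2 Ff, 2 ff → 2 F_ : 2 ff (out of 4)
Looking for: normal (E_) and smooth (ff)
P(normal) = 2/4, P(smooth) = 2/4
P(both) = 2/4 × 2/4 = 4/16 = 1/4
Expected count = 1/4 × 432 = 108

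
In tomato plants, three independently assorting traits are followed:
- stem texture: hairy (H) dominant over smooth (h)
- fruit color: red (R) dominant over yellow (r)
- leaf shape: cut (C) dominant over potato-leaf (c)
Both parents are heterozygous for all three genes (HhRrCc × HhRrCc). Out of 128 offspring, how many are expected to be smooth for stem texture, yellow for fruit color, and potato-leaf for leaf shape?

Trihybrid cross: HhRrCc × HhRrCc
Each trait segregates independently with a 3:1 phenotypic ratio, so each gene contributes 3/4 (dominant) or 1/4 (recessive).
Target: smooth (stem texture), yellow (fruit color), potato-leaf (leaf shape)
Probability = product of independent per-trait probabilities
= 1/4 × 1/4 × 1/4 = 1/64
Expected count = 1/64 × 128 = 2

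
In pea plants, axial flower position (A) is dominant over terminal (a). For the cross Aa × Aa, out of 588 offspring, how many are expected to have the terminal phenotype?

Punnett square for Aa × Aa:
Offspring genotypes: 1 AA, 2 Aa, 1 aa
Total offspring: 4
Count with target: 1
Probability: 1/4
Expected count = 1/4 × 588 = 147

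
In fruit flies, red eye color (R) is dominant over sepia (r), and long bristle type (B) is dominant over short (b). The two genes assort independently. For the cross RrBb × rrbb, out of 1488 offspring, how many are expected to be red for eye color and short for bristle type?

Dihybrid cross RrBb × rrbb — consider each gene separately:
eye color: Rr × rr → 2 Rr, 2 rr → 2 R_ : 2 rr (out of 4)
bristle type: Bb × bb → 2 Bb, 2 bb → 2 B_ : 2 bb (out of 4)
Looking for: red (R_) and short (bb)
P(red) = 2/4, P(short) = 2/4
P(both) = 2/4 × 2/4 = 4/16 = 1/4
Expected count = 1/4 × 1488 = 372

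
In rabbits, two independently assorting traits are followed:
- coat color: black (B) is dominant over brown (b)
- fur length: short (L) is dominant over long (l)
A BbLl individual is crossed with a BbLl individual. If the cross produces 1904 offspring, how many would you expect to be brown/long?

Dihybrid cross BbLl × BbLl — consider each gene separately:
coat color: Bb × Bb → 1 BB, 2 Bb, 1 bb → 3 B_ : 1 bb (out of 4)
fur length: Ll × Ll → 1 LL, 2 Ll, 1 ll → 3 L_ : 1 ll (out of 4)
Combine (counts out of 4 × 4 = 16): black/short (B_L_) = 3×3 = 9; black/long (B_ll) = 3×1 = 3; brown/short (bbL_) = 1×3 = 3; brown/long (bbll) = 1×1 = 1
Phenotype counts (out of 16): 9 black/short, 3 black/long, 3 brown/short, 1 brown/long
brown/long: 1 out of 16 → fraction 1/16
Expected count = 1/16 × 1904 = 119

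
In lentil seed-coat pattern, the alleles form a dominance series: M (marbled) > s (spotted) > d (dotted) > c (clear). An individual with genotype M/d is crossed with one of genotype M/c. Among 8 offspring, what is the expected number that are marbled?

Cross: M/d × M/c
Allele dominance: M > s > d > c
Offspring genotypes: 1 M/M, 1 M/c, 1 M/d, 1 d/c
Phenotype counts: 3 marbled, 1 dotted
marbled: 3 out of 4 → fraction 3/4
Expected count = 3/4 × 8 = 6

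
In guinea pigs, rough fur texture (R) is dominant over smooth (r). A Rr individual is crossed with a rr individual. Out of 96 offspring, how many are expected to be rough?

Punnett square for Rr × rr:
Offspring genotypes: 2 Rr, 2 rr
rough: 2, smooth: 2
rough: 2 out of 4 → fraction 1/2
Expected count = 1/2 × 96 = 48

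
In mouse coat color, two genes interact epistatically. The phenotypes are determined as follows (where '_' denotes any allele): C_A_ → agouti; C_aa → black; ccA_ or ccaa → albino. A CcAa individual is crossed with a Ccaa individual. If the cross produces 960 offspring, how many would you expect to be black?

Cross: CcAa × Ccaa — consider each gene separately:
C gene: Cc × Cc → 1 CC, 2 Cc, 1 cc → 3 C_ : 1 cc (out of 4)
A gene: Aa × aa → 2 Aa, 2 aa → 2 A_ : 2 aa (out of 4)
Genotype classes (out of 4 × 4 = 16): C_A_ = 3×2 = 6; C_aa = 3×2 = 6; ccA_ = 1×2 = 2; ccaa = 1×2 = 2
Apply the phenotype rules: C_A_ (6) → agouti; C_aa (6) → black; ccA_ (2) + ccaa (2) → albino
Phenotype counts (out of 16): 6 agouti, 6 black, 4 albino
black: 6 out of 16 → fraction 3/8
Expected count = 3/8 × 960 = 360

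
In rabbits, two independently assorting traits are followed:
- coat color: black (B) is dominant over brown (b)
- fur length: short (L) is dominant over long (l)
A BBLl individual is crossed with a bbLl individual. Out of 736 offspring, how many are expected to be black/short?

Dihybrid cross BBLl × bbLl — consider each gene separately:
coat color: BB × bb → 4 Bb → 4 B_ (out of 4)
fur length: Ll × Ll → 1 LL, 2 Ll, 1 ll → 3 L_ : 1 ll (out of 4)
Combine (counts out of 4 × 4 = 16): black/short (B_L_) = 4×3 = 12; black/long (B_ll) = 4×1 = 4
Phenotype counts (out of 16): 12 black/short, 4 black/long
black/short: 12 out of 16 → fraction 3/4
Expected count = 3/4 × 736 = 552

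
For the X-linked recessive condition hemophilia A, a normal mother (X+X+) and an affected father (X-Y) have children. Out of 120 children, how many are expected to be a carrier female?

Cross: X+X+ × X-Y
Offspring: 2 X+X-, 2 X+Y
Probability of a carrier female: 2/4 = 1/2
Expected count = 1/2 × 120 = 60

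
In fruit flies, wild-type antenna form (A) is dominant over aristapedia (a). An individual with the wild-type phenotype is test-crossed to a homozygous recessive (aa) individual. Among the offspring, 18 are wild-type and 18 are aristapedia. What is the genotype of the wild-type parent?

Test cross: ? × aa
Offspring: 18 wild-type, 18 aristapedia — approximately 1:1.
A 1:1 ratio in a test cross indicates the unknown parent is heterozygous (Aa).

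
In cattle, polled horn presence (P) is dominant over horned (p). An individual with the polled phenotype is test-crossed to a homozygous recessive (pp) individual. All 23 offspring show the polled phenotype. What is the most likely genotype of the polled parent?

Test cross: ? × pp
All offspring are polled.
If the unknown parent were heterozygous (Pp), about half of 23 offspring would be horned; none are. The unknown parent is most likely homozygous dominant (PP).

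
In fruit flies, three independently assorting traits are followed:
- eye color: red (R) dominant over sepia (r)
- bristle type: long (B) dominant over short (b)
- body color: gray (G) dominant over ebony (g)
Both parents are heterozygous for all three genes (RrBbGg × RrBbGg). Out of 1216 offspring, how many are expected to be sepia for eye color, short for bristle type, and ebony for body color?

Trihybrid cross: RrBbGg × RrBbGg
Each trait segregates independently with a 3:1 phenotypic ratio, so each gene contributes 3/4 (dominant) or 1/4 (recessive).
Target: sepia (eye color), short (bristle type), ebony (body color)
Probability = product of independent per-trait probabilities
= 1/4 × 1/4 × 1/4 = 1/64
Expected count = 1/64 × 1216 = 19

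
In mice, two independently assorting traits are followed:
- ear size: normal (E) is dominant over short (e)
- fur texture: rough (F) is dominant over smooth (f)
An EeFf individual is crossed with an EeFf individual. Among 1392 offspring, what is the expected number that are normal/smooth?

Dihybrid cross EeFf × EeFf — consider each gene separately:
ear size: Ee × Ee → 1 EE, 2 Ee, 1 ee → 3 E_ : 1 ee (out of 4)
fur texture: Ff × Ff → 1 FF, 2 Ff, 1 ff → 3 F_ : 1 ff (out of 4)
Combine (counts out of 4 × 4 = 16): normal/rough (E_F_) = 3×3 = 9; normal/smooth (E_ff) = 3×1 = 3; short/rough (eeF_) = 1×3 = 3; short/smooth (eeff) = 1×1 = 1
Phenotype counts (out of 16): 9 normal/rough, 3 normal/smooth, 3 short/rough, 1 short/smooth
normal/smooth: 3 out of 16 → fraction 3/16
Expected count = 3/16 × 1392 = 261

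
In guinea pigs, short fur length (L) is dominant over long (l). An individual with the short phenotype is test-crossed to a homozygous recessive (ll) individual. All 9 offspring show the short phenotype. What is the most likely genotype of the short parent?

Test cross: ? × ll
All offspring are short.
If the unknown parent were heterozygous (Ll), about half of 9 offspring would be long; none are. The unknown parent is most likely homozygous dominant (LL).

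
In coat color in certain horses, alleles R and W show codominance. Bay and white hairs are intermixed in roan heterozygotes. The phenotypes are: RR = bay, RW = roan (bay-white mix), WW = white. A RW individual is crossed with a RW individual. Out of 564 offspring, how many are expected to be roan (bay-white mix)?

Punnett square for RW × RW:
Offspring genotypes: 1 RR, 2 RW, 1 WW
Phenotype counts: 1 bay, 2 roan (bay-white mix), 1 white
roan (bay-white mix): 2 out of 4 → fraction 1/2
Expected count = 1/2 × 564 = 282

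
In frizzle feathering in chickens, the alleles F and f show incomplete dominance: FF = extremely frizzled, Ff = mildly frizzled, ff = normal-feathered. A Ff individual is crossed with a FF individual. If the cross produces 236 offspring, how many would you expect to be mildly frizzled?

Punnett square for Ff × FF:
Offspring genotypes: 2 FF, 2 Ff
Phenotype counts: 2 extremely frizzled, 2 mildly frizzled
mildly frizzled: 2 out of 4 → fraction 1/2
Expected count = 1/2 × 236 = 118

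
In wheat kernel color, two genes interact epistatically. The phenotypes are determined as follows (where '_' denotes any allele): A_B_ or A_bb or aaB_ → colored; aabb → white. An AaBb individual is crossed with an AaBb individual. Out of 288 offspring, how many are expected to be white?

Cross: AaBb × AaBb — consider each gene separately:
A gene: Aa × Aa → 1 AA, 2 Aa, 1 aa → 3 A_ : 1 aa (out of 4)
B gene: Bb × Bb → 1 BB, 2 Bb, 1 bb → 3 B_ : 1 bb (out of 4)
Genotype classes (out of 4 × 4 = 16): A_B_ = 3×3 = 9; A_bb = 3×1 = 3; aaB_ = 1×3 = 3; aabb = 1×1 = 1
Apply the phenotype rules: A_B_ (9) + A_bb (3) + aaB_ (3) → colored; aabb (1) → white
Phenotype counts (out of 16): 15 colored, 1 white
white: 1 out of 16 → fraction 1/16
Expected count = 1/16 × 288 = 18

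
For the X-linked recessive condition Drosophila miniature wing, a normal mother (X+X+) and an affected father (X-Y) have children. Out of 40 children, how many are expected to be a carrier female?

Cross: X+X+ × X-Y
Offspring: 2 X+X-, 2 X+Y
Probability of a carrier female: 2/4 = 1/2
Expected count = 1/2 × 40 = 20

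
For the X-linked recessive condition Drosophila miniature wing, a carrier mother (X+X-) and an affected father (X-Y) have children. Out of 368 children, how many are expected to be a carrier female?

Cross: X+X- × X-Y
Offspring: 1 X+X-, 1 X+Y, 1 X-X-, 1 X-Y
Probability of a carrier female: 1/4
Expected count = 1/4 × 368 = 92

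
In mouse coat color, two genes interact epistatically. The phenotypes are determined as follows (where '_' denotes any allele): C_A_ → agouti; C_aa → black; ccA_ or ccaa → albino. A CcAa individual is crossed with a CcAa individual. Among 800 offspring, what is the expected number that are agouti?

Cross: CcAa × CcAa — consider each gene separately:
C gene: Cc × Cc → 1 CC, 2 Cc, 1 cc → 3 C_ : 1 cc (out of 4)
A gene: Aa × Aa → 1 AA, 2 Aa, 1 aa → 3 A_ : 1 aa (out of 4)
Genotype classes (out of 4 × 4 = 16): C_A_ = 3×3 = 9; C_aa = 3×1 = 3; ccA_ = 1×3 = 3; ccaa = 1×1 = 1
Apply the phenotype rules: C_A_ (9) → agouti; C_aa (3) → black; ccA_ (3) + ccaa (1) → albino
Phenotype counts (out of 16): 9 agouti, 3 black, 4 albino
agouti: 9 out of 16 → fraction 9/16
Expected count = 9/16 × 800 = 450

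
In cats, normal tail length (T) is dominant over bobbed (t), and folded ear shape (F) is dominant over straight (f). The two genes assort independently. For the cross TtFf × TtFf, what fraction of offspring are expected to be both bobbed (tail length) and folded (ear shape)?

Dihybrid cross TtFf × TtFf — consider each gene separately:
tail length: Tt × Tt → 1 TT, 2 Tt, 1 tt → 3 T_ : 1 tt (out of 4)
ear shape: Ff × Ff → 1 FF, 2 Ff, 1 ff → 3 F_ : 1 ff (out of 4)
Looking for: bobbed (tt) and folded (F_)
P(bobbed) = 1/4, P(folded) = 3/4
P(both) = 1/4 × 3/4 = 3/16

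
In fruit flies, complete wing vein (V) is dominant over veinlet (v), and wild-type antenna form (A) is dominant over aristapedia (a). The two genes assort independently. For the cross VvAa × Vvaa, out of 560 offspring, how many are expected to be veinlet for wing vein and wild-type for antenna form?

Dihybrid cross VvAa × Vvaa — consider each gene separately:
wing vein: Vv × Vv → 1 VV, 2 Vv, 1 vv → 3 V_ : 1 vv (out of 4)
antenna form: Aa × aa → 2 Aa, 2 aa → 2 A_ : 2 aa (out of 4)
Looking for: veinlet (vv) and wild-type (A_)
P(veinlet) = 1/4, P(wild-type) = 2/4
P(both) = 1/4 × 2/4 = 2/16 = 1/8
Expected count = 1/8 × 560 = 70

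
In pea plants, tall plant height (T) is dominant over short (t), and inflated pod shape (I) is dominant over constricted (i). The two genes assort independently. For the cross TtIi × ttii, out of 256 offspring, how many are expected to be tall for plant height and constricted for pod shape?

Dihybrid cross TtIi × ttii — consider each gene separately:
plant height: Tt × tt → 2 Tt, 2 tt → 2 T_ : 2 tt (out of 4)
pod shape: Ii × ii → 2 Ii, 2 ii → 2 I_ : 2 ii (out of 4)
Looking for: tall (T_) and constricted (ii)
P(tall) = 2/4, P(constricted) = 2/4
P(both) = 2/4 × 2/4 = 4/16 = 1/4
Expected count = 1/4 × 256 = 64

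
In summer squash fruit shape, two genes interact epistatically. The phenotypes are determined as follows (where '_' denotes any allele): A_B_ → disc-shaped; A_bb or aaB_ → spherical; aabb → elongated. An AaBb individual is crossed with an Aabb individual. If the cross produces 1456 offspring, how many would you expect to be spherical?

Cross: AaBb × Aabb — consider each gene separately:
A gene: Aa × Aa → 1 AA, 2 Aa, 1 aa → 3 A_ : 1 aa (out of 4)
B gene: Bb × bb → 2 Bb, 2 bb → 2 B_ : 2 bb (out of 4)
Genotype classes (out of 4 × 4 = 16): A_B_ = 3×2 = 6; A_bb = 3×2 = 6; aaB_ = 1×2 = 2; aabb = 1×2 = 2
Apply the phenotype rules: A_B_ (6) → disc-shaped; A_bb (6) + aaB_ (2) → spherical; aabb (2) → elongated
Phenotype counts (out of 16): 6 disc-shaped, 8 spherical, 2 elongated
spherical: 8 out of 16 → fraction 1/2
Expected count = 1/2 × 1456 = 728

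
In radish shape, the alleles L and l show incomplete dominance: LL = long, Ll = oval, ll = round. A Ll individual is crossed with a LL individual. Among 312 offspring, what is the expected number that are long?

Punnett square for Ll × LL:
Offspring genotypes: 2 LL, 2 Ll
Phenotype counts: 2 long, 2 oval
long: 2 out of 4 → fraction 1/2
Expected count = 1/2 × 312 = 156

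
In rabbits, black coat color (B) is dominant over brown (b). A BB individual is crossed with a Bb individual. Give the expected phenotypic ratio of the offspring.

Punnett square for BB × Bb:
Offspring genotypes: 2 BB, 2 Bb
black: 4, brown: 0
Ratio: all black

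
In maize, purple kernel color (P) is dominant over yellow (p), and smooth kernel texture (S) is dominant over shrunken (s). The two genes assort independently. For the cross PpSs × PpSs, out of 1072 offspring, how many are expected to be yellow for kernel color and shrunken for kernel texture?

Dihybrid cross PpSs × PpSs — consider each gene separately:
kernel color: Pp × Pp → 1 PP, 2 Pp, 1 pp → 3 P_ : 1 pp (out of 4)
kernel texture: Ss × Ss → 1 SS, 2 Ss, 1 ss → 3 S_ : 1 ss (out of 4)
Looking for: yellow (pp) and shrunken (ss)
P(yellow) = 1/4, P(shrunken) = 1/4
P(both) = 1/4 × 1/4 = 1/16
Expected count = 1/16 × 1072 = 67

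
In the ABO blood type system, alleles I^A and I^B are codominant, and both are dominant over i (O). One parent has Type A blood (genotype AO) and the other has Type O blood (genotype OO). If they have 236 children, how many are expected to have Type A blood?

Cross: AO × OO
Possible offspring genotypes: 2 AO, 2 OO
Blood type counts: 2 Type A, 2 Type O
Probability of Type A: 2/4 = 1/2
Expected count = 1/2 × 236 = 118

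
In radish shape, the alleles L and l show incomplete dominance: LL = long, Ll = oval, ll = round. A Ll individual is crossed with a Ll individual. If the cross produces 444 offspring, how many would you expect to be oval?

Punnett square for Ll × Ll:
Offspring genotypes: 1 LL, 2 Ll, 1 ll
Phenotype counts: 1 long, 2 oval, 1 round
oval: 2 out of 4 → fraction 1/2
Expected count = 1/2 × 444 = 222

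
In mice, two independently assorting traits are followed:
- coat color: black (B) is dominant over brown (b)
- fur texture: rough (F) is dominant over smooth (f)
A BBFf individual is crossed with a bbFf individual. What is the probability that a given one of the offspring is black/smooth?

Dihybrid cross BBFf × bbFf — consider each gene separately:
coat color: BB × bb → 4 Bb → 4 B_ (out of 4)
fur texture: Ff × Ff → 1 FF, 2 Ff, 1 ff → 3 F_ : 1 ff (out of 4)
Combine (counts out of 4 × 4 = 16): black/rough (B_F_) = 4×3 = 12; black/smooth (B_ff) = 4×1 = 4
Phenotype counts (out of 16): 12 black/rough, 4 black/smooth
black/smooth: 4 out of 16
Probability: 4/16 = 1/4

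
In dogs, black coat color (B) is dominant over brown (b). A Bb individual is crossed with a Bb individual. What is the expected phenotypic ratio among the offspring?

Punnett square for Bb × Bb:
Offspring genotypes: 1 BB, 2 Bb, 1 bb
black: 3, brown: 1
Ratio: 3:1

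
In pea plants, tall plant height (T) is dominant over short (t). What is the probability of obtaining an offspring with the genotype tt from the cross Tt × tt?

Punnett square for Tt × tt:
Offspring genotypes: 2 Tt, 2 tt
Total offspring: 4
Count with target: 2
Probability: 2/4 = 1/2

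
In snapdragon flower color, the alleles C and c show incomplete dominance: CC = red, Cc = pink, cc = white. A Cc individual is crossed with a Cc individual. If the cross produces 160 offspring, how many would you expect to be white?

Punnett square for Cc × Cc:
Offspring genotypes: 1 CC, 2 Cc, 1 cc
Phenotype counts: 1 red, 2 pink, 1 white
white: 1 out of 4 → fraction 1/4
Expected count = 1/4 × 160 = 40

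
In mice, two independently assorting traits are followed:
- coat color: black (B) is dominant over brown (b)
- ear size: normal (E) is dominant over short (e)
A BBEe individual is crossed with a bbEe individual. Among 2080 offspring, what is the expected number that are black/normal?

Dihybrid cross BBEe × bbEe — consider each gene separately:
coat color: BB × bb → 4 Bb → 4 B_ (out of 4)
ear size: Ee × Ee → 1 EE, 2 Ee, 1 ee → 3 E_ : 1 ee (out of 4)
Combine (counts out of 4 × 4 = 16): black/normal (B_E_) = 4×3 = 12; black/short (B_ee) = 4×1 = 4
Phenotype counts (out of 16): 12 black/normal, 4 black/short
black/normal: 12 out of 16 → fraction 3/4
Expected count = 3/4 × 2080 = 1560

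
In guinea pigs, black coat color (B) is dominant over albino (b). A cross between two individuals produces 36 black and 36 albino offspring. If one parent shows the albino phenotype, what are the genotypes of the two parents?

Observed offspring: 36 black, 36 albino
The observed ratio simplifies to 1:1. One parent shows albino, so its genotype must be bb. A 1:1 offspring split requires the other parent to be heterozygous (Bb).
Parent genotypes: bb × Bb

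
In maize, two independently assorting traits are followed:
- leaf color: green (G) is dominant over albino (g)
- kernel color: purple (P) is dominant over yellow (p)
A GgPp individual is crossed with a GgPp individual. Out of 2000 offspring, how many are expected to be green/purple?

Dihybrid cross GgPp × GgPp — consider each gene separately:
leaf color: Gg × Gg → 1 GG, 2 Gg, 1 gg → 3 G_ : 1 gg (out of 4)
kernel color: Pp × Pp → 1 PP, 2 Pp, 1 pp → 3 P_ : 1 pp (out of 4)
Combine (counts out of 4 × 4 = 16): green/purple (G_P_) = 3×3 = 9; green/yellow (G_pp) = 3×1 = 3; albino/purple (ggP_) = 1×3 = 3; albino/yellow (ggpp) = 1×1 = 1
Phenotype counts (out of 16): 9 green/purple, 3 green/yellow, 3 albino/purple, 1 albino/yellow
green/purple: 9 out of 16 → fraction 9/16
Expected count = 9/16 × 2000 = 1125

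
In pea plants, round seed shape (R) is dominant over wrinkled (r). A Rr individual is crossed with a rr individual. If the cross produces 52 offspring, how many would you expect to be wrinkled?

Punnett square for Rr × rr:
Offspring genotypes: 2 Rr, 2 rr
round: 2, wrinkled: 2
wrinkled: 2 out of 4 → fraction 1/2
Expected count = 1/2 × 52 = 26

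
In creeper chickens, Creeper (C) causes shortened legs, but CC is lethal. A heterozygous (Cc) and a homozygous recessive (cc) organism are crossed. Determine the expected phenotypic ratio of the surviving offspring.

Cross: Cc × cc
Punnett square offspring (before lethality): 2 Cc, 2 cc
No CC offspring are produced in this cross.
Ratio: 1 creeper : 1 normal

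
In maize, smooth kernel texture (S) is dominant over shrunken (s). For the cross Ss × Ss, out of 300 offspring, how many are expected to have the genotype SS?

Punnett square for Ss × Ss:
Offspring genotypes: 1 SS, 2 Ss, 1 ss
Total offspring: 4
Count with target: 1
Probability: 1/4
Expected count = 1/4 × 300 = 75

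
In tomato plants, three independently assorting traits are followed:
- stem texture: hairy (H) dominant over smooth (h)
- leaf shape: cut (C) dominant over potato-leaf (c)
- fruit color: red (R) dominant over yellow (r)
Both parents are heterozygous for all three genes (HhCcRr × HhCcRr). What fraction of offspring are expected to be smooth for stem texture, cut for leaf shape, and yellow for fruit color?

Trihybrid cross: HhCcRr × HhCcRr
Each trait segregates independently with a 3:1 phenotypic ratio, so each gene contributes 3/4 (dominant) or 1/4 (recessive).
Target: smooth (stem texture), cut (leaf shape), yellow (fruit color)
Probability = product of independent per-trait probabilities
= 1/4 × 3/4 × 1/4 = 3/64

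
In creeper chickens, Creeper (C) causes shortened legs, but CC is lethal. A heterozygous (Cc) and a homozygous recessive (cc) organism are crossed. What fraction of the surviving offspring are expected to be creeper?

Cross: Cc × cc
Punnett square offspring (before lethality): 2 Cc, 2 cc
No CC offspring are produced in this cross.
creeper: 2 out of 4
Probability: 2/4 = 1/2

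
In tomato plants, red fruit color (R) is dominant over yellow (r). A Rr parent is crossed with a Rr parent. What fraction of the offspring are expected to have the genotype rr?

Punnett square for Rr × Rr:
Offspring genotypes: 1 RR, 2 Rr, 1 rr
Total offspring: 4
Count with target: 1
Probability: 1/4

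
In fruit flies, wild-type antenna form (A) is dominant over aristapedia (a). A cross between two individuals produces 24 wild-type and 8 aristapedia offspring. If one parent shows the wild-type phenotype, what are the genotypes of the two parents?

Observed offspring: 24 wild-type, 8 aristapedia
The observed ratio simplifies to 3:1. Aristapedia (aa) offspring appear, so each parent must contribute one a allele. The parent stated to show wild-type carries A, so it is Aa. The other parent is then either Aa or aa: Aa × aa would give a 1:1 split, whereas Aa × Aa gives 3:1 — matching the data. So both parents are heterozygous (Aa × Aa).
Parent genotypes: Aa × Aa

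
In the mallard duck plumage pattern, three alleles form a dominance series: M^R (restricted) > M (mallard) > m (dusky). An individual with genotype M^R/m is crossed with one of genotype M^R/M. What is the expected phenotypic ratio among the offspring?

Cross: M^R/m × M^R/M
Allele dominance: M^R > M > m
Offspring genotypes: 1 M^R/M^R, 1 M^R/M, 1 M^R/m, 1 M/m
Phenotype counts: 3 restricted, 1 mallard
Ratio: 3 restricted : 1 mallard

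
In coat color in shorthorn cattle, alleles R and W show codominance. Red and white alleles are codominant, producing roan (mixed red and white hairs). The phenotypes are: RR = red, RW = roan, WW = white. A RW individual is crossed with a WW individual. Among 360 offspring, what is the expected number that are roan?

Punnett square for RW × WW:
Offspring genotypes: 2 RW, 2 WW
Phenotype counts: 2 roan, 2 white
roan: 2 out of 4 → fraction 1/2
Expected count = 1/2 × 360 = 180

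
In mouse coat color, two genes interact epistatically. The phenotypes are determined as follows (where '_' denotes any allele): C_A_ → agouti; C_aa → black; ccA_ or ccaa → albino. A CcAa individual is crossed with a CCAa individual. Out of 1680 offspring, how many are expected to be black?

Cross: CcAa × CCAa — consider each gene separately:
C gene: Cc × CC → 2 CC, 2 Cc → 4 C_ (out of 4)
A gene: Aa × Aa → 1 AA, 2 Aa, 1 aa → 3 A_ : 1 aa (out of 4)
Genotype classes (out of 4 × 4 = 16): C_A_ = 4×3 = 12; C_aa = 4×1 = 4
Apply the phenotype rules: C_A_ (12) → agouti; C_aa (4) → black
Phenotype counts (out of 16): 12 agouti, 4 black
black: 4 out of 16 → fraction 1/4
Expected count = 1/4 × 1680 = 420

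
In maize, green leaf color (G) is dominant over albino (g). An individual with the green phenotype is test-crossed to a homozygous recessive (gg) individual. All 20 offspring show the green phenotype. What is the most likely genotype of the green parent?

Test cross: ? × gg
All offspring are green.
If the unknown parent were heterozygous (Gg), about half of 20 offspring would be albino; none are. The unknown parent is most likely homozygous dominant (GG).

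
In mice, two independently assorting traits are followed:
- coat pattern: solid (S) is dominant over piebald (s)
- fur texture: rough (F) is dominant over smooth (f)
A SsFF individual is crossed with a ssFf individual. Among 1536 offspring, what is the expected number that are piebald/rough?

Dihybrid cross SsFF × ssFf — consider each gene separately:
coat pattern: Ss × ss → 2 Ss, 2 ss → 2 S_ : 2 ss (out of 4)
fur texture: FF × Ff → 2 FF, 2 Ff → 4 F_ (out of 4)
Combine (counts out of 4 × 4 = 16): solid/rough (S_F_) = 2×4 = 8; piebald/rough (ssF_) = 2×4 = 8
Phenotype counts (out of 16): 8 solid/rough, 8 piebald/rough
piebald/rough: 8 out of 16 → fraction 1/2
Expected count = 1/2 × 1536 = 768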